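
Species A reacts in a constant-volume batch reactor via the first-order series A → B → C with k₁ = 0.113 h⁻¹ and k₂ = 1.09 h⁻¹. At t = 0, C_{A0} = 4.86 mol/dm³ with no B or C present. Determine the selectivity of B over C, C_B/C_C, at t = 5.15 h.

For first-order series with pure A initially, C_B(t) = k₁C_{A0}/(k₂−k₁)·(e^(−k₁t) − e^(−k₂t)).
e^(−k₁t) = e^(−0.113×5.15) = e^(−0.5820) = 0.5588; e^(−k₂t) = e^(−5.614) = 0.003648.
C_B = 0.113×4.86/(1.09−0.113) × (0.5588−0.003648) = 0.5621×0.5552 = 0.3121 mol/dm³.
C_A = C_{A0}e^(−k₁t) = 2.716 mol/dm³, so C_C = C_{A0}−C_A−C_B = 1.832 mol/dm³; C_B/C_C = 0.170.

0.170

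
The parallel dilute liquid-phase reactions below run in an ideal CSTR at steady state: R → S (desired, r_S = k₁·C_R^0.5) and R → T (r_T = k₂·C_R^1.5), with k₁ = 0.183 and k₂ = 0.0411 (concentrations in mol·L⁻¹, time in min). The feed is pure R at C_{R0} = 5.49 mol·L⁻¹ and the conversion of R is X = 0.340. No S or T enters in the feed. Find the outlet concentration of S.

Exit C_R = C_{R0}(1−X) = 5.49×0.660 = 3.623 mol·L⁻¹.
A CSTR operates uniformly at the exit composition, giving r_S = 0.3483 and r_T = 0.2835 (each k·C_R^n at C_R = 3.623).
Fraction of consumed R going to S: r_S/(r_S+r_T) = 0.5513.
C_S = 0.5513·C_{R0}·X = 0.5513×5.49×0.340 = 1.03 mol·L⁻¹.

1.03 mol·L⁻¹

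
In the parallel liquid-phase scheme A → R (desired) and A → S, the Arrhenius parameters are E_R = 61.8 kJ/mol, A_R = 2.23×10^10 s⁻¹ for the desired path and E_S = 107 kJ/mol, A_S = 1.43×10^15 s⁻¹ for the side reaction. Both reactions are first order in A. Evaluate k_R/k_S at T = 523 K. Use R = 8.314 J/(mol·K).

0.510

Since both paths have the same order in A, the concentration cancels and S_{R/S} = k_R/k_S = (A_R/A_S)·exp[(E_S−E_R)/(RT)].
(E_S−E_R)/(RT) = (107−61.8)×10³/(8.314×523) = 45200/4348 = 10.40.
k_R/k_S = (2.23×10^10/1.43×10^15)·exp(10.40) = 1.559×10^-5 × 32697 = 0.510.
Since E_R < E_S, lowering the temperature improves selectivity toward R.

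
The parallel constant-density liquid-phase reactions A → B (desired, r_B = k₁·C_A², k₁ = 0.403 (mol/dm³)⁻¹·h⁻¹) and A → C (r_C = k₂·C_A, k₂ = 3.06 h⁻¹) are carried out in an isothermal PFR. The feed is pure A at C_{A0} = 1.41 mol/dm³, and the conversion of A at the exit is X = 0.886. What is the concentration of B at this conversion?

0.115 mol/dm³

C_A = C_{A0}(1−X) = 0.1607 mol/dm³.
Along a PFR/batch, dC_C/dC_A = −r_C/(r_B+r_C) = −k₂/(k₂+k₁·C_A).
Integrating from C_{A0} to C_A: C_C = (3.06/0.403)·ln[(3.06+0.403·1.41)/(3.06+0.403·0.161)] = 7.593·ln(3.628/3.125) = 1.134 mol/dm³.
Then C_B = (C_{A0}−C_A) − C_C = 1.249 − 1.134 = 0.1150 mol/dm³.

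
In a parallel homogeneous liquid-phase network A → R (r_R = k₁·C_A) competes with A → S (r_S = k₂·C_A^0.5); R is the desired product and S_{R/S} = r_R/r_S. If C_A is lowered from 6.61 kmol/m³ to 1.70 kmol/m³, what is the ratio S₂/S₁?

0.507

S_{R/S} = (k₁/k₂)·C_A^0.5, so S₂/S₁ = (C_{A,2}/C_{A,1})^0.5.
= (1.70/6.61)^0.5 = (0.2572)^0.5 = 0.507.
Selectivity toward R falls as C_A falls — high-concentration operation is favoured.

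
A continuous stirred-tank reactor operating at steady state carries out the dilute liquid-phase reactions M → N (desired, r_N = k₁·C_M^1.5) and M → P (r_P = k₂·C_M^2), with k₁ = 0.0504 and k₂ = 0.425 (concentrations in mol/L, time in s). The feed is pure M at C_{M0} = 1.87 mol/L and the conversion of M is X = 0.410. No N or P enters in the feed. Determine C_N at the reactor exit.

0.0778 mol/L

Exit C_M = C_{M0}(1−X) = 1.87×0.590 = 1.103 mol/L.
Rates in a CSTR are evaluated at the outlet concentration: r_N = 0.0504×1.103^1.5 = 0.05841, r_P = 0.425×1.103^2 = 0.5173.
Fraction of consumed M going to N: r_N/(r_N+r_P) = 0.1014.
C_N = 0.1014·C_{M0}·X = 0.1014×1.87×0.410 = 0.0778 mol/L.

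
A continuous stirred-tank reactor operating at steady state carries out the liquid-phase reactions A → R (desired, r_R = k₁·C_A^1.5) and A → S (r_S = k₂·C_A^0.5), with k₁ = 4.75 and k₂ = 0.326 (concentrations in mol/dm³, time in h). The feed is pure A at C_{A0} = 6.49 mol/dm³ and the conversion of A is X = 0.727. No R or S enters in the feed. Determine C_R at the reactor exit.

4.54 mol/dm³

Exit C_A = C_{A0}(1−X) = 6.49×0.273 = 1.772 mol/dm³.
In a CSTR the entire volume is at exit conditions, so r_R = 4.75×1.772^1.5 = 11.20 and r_S = 0.326×1.772^0.5 = 0.4339.
Fraction of consumed A going to R: r_R/(r_R+r_S) = 0.9627.
C_R = 0.9627·C_{A0}·X = 0.9627×6.49×0.727 = 4.54 mol/dm³.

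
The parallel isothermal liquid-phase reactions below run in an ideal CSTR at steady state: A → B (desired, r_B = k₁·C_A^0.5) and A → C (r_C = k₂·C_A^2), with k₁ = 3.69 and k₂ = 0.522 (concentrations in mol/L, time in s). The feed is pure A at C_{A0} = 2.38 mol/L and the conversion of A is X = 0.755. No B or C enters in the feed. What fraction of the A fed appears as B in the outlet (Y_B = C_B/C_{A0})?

0.710

Exit C_A = C_{A0}(1−X) = 2.38×0.245 = 0.5831 mol/L.
Rates in a CSTR are evaluated at the outlet concentration: r_B = 3.69×0.5831^0.5 = 2.818, r_C = 0.522×0.5831^2 = 0.1775.
Fraction of consumed A going to B: r_B/(r_B+r_C) = 0.9407.
C_B = 0.9407·C_{A0}·X = 0.9407×2.38×0.755 = 1.69 mol/L; Y_B = C_B/C_{A0} = 0.710.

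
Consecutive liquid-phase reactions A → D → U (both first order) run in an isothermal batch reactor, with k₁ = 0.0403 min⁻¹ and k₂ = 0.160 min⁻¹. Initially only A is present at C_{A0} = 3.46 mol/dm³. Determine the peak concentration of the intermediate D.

0.548 mol/dm³

For a first-order series the maximum intermediate yield is C_{D,max}/C_{A0} = (k₁/k₂)^[k₂/(k₂−k₁)].
= (0.0403/0.160)^(0.160/(0.160−0.0403)) = (0.2519)^(1.337) = 0.1583.
C_{D,max} = 0.1583×3.46 = 0.548 mol/dm³.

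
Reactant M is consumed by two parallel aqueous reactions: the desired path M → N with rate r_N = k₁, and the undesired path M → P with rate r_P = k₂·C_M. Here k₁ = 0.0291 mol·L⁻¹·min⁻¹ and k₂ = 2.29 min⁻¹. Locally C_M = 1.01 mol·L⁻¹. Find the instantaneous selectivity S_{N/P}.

S_{N/P} = r_N/r_P = (k₁)/(k₂·C_M) = (k₁/k₂)·C_M⁻¹.
= (0.0291) / (2.29×1.010) = 0.02910/2.313 = 0.0126.
The undesired path is higher order in M, so low C_M (CSTR or dilute feed) favours N.

0.0126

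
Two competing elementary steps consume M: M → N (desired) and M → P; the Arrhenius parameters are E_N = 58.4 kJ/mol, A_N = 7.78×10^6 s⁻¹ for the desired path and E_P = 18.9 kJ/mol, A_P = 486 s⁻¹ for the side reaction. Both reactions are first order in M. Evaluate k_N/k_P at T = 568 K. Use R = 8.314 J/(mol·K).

Since both paths have the same order in M, the concentration cancels and S_{N/P} = k_N/k_P = (A_N/A_P)·exp[(E_P−E_N)/(RT)].
(E_P−E_N)/(RT) = (18.9−58.4)×10³/(8.314×568) = -39500/4722 = -8.364.
k_N/k_P = (7.78×10^6/486)·exp(-8.364) = 16008 × 2.330×10^-4 = 3.73.
Since E_N > E_P, raising the temperature improves selectivity toward N.

3.73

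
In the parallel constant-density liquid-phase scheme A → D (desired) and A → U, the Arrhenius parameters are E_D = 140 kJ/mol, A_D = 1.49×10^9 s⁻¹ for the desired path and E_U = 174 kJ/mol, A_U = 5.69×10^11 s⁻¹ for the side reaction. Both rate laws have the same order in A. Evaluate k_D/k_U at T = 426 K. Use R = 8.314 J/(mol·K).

38.7

k_D/k_U = (A_D/A_U)·exp[−(E_D−E_U)/(RT)] = (A_D/A_U)·exp[(E_U−E_D)/(RT)].
(E_U−E_D)/(RT) = (174−140)×10³/(8.314×426) = 34000/3542 = 9.600.
k_D/k_U = (1.49×10^9/5.69×10^11)·exp(9.600) = 0.002619 × 14761 = 38.7.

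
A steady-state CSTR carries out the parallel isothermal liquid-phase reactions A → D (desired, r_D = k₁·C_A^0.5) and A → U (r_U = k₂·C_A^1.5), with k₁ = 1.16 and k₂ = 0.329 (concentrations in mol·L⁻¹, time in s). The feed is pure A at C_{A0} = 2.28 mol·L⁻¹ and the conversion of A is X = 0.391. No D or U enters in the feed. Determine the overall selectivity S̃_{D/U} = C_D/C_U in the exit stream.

2.54

Exit C_A = C_{A0}(1−X) = 2.28×0.609 = 1.389 mol·L⁻¹.
A CSTR operates uniformly at the exit composition, giving r_D = 1.367 and r_U = 0.5383 (each k·C_A^n at C_A = 1.389).
Overall selectivity = C_D/C_U = r_Dτ/(r_Uτ) = r_D/r_U = 2.54.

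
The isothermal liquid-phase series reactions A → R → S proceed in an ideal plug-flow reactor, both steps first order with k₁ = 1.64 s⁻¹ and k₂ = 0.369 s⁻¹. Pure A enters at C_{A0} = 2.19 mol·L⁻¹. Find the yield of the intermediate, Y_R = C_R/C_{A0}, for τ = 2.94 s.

0.426

The intermediate concentration in a first-order A→B→C sequence is C_R = k₁C_{A0}(e^(−k₁τ) − e^(−k₂τ))/(k₂−k₁).
e^(−k₁τ) = e^(−1.64×2.94) = e^(−4.822) = 0.008054; e^(−k₂τ) = e^(−1.085) = 0.3379.
C_R = 1.64×2.19/(0.369−1.64) × (0.008054−0.3379) = (-2.826)×(-0.3299) = 0.9322 mol·L⁻¹.
Y_R = C_R/C_{A0} = 0.9322/2.19 = 0.426.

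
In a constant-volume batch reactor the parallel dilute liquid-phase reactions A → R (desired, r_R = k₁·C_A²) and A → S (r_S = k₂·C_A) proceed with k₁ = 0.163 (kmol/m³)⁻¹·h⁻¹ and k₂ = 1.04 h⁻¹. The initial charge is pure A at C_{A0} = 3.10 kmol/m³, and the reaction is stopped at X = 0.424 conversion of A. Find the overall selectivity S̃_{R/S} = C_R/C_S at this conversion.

C_A = C_{A0}(1−X) = 1.786 kmol/m³.
Along a PFR/batch, dC_S/dC_A = −r_S/(r_R+r_S) = −k₂/(k₂+k₁·C_A).
Integrating from C_{A0} to C_A: C_S = (1.04/0.163)·ln[(1.04+0.163·3.10)/(1.04+0.163·1.79)] = 6.380·ln(1.545/1.331) = 0.9523 kmol/m³.
Then C_R = (C_{A0}−C_A) − C_S = 1.314 − 0.9523 = 0.3621 kmol/m³.
S̃_{R/S} = C_R/C_S = 0.3621/0.9523 = 0.380.

0.380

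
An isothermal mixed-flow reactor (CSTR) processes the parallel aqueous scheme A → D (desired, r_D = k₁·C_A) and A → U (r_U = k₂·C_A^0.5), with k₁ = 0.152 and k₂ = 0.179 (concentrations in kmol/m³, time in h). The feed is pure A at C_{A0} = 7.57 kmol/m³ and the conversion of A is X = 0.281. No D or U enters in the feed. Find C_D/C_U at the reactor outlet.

1.98

Exit C_A = C_{A0}(1−X) = 7.57×0.719 = 5.443 kmol/m³.
A CSTR operates uniformly at the exit composition, giving r_D = 0.8273 and r_U = 0.4176 (each k·C_A^n at C_A = 5.443).
Overall selectivity = C_D/C_U = r_Dτ/(r_Uτ) = r_D/r_U = 1.98.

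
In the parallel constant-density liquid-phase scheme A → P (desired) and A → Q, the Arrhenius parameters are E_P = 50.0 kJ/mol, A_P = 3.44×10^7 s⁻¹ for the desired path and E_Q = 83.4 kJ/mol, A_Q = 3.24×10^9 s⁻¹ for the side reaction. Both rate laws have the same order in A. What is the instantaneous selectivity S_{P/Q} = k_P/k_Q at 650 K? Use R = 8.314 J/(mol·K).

k_P/k_Q = (A_P/A_Q)·exp[−(E_P−E_Q)/(RT)] = (A_P/A_Q)·exp[(E_Q−E_P)/(RT)].
(E_Q−E_P)/(RT) = (83.4−50.0)×10³/(8.314×650) = 33400/5404 = 6.180.
k_P/k_Q = (3.44×10^7/3.24×10^9)·exp(6.180) = 0.01062 × 483.2 = 5.13.

5.13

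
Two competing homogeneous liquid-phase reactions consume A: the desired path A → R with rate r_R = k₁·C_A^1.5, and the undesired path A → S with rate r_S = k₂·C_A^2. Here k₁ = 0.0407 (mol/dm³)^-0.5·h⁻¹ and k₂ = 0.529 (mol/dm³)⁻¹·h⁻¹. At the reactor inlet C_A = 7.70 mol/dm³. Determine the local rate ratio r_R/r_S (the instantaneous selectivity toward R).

S_{R/S} = r_R/r_S = (k₁·C_A^1.5)/(k₂·C_A^2) = (k₁/k₂)·C_A^-0.5.
= (0.0407×7.700^1.5) / (0.529×7.700^2) = 0.8696/31.36 = 0.0277.

0.0277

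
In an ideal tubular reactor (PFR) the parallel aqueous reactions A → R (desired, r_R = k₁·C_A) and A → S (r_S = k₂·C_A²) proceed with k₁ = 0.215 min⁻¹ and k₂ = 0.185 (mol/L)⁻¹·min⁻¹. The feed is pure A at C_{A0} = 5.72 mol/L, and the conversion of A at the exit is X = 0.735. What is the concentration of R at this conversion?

1.10 mol/L

C_A = C_{A0}(1−X) = 1.516 mol/L.
Along a PFR/batch, dC_R/dC_A = −r_R/(r_R+r_S) = −k₁/(k₁+k₂·C_A).
Integrating from C_{A0} to C_A: C_R = (0.215/0.185)·ln[(0.215+0.185·5.72)/(0.215+0.185·1.52)] = 1.162·ln(1.273/0.4954) = 1.097 mol/L.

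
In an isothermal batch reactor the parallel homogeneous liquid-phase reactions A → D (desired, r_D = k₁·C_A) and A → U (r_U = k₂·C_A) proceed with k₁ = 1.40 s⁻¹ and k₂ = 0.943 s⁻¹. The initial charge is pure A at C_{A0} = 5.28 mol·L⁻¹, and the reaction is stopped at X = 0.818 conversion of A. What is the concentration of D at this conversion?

C_A = C_{A0}(1−X) = 0.9610 mol·L⁻¹.
Both paths are first order in A, so the instantaneous fraction to D is constant: dC_D/d(−C_A) = k₁/(k₁+k₂) = 0.5975.
C_D = 0.5975·(C_{A0}−C_A) = 0.5975×4.319 = 2.58 mol·L⁻¹.

2.58 mol·L⁻¹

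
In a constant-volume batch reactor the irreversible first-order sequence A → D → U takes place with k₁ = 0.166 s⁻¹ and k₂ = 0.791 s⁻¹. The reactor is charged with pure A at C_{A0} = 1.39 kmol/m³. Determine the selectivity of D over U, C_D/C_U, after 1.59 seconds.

The intermediate concentration in a first-order A→B→C sequence is C_D = k₁C_{A0}(e^(−k₁t) − e^(−k₂t))/(k₂−k₁).
e^(−k₁t) = e^(−0.166×1.59) = e^(−0.2639) = 0.7680; e^(−k₂t) = e^(−1.258) = 0.2843.
C_D = 0.166×1.39/(0.791−0.166) × (0.7680−0.2843) = 0.3692×0.4837 = 0.1786 kmol/m³.
C_A = C_{A0}e^(−k₁t) = 1.068 kmol/m³, so C_U = C_{A0}−C_A−C_D = 0.1439 kmol/m³; C_D/C_U = 1.24.

1.24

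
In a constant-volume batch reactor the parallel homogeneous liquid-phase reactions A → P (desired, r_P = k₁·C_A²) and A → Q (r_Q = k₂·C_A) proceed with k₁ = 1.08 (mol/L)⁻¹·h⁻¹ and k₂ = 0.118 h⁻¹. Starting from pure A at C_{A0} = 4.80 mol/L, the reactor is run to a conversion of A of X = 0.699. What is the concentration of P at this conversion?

C_A = C_{A0}(1−X) = 1.445 mol/L.
Along a PFR/batch, dC_Q/dC_A = −r_Q/(r_P+r_Q) = −k₂/(k₂+k₁·C_A).
Integrating from C_{A0} to C_A: C_Q = (0.118/1.08)·ln[(0.118+1.08·4.80)/(0.118+1.08·1.44)] = 0.1093·ln(5.302/1.678) = 0.1257 mol/L.
Then C_P = (C_{A0}−C_A) − C_Q = 3.355 − 0.1257 = 3.230 mol/L.

3.23 mol/L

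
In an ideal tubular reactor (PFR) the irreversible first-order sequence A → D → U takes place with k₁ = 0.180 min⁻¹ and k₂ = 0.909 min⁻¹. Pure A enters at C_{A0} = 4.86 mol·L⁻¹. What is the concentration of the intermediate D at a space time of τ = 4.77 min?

Solving the coupled first-order balances gives C_D(τ) = [k₁/(k₂−k₁)]·C_{A0}·(e^(−k₁τ) − e^(−k₂τ)).
e^(−k₁τ) = e^(−0.180×4.77) = e^(−0.8586) = 0.4238; e^(−k₂τ) = e^(−4.336) = 0.01309.
C_D = 0.180×4.86/(0.909−0.180) × (0.4238−0.01309) = 1.200×0.4107 = 0.4928 mol·L⁻¹.

0.493 mol·L⁻¹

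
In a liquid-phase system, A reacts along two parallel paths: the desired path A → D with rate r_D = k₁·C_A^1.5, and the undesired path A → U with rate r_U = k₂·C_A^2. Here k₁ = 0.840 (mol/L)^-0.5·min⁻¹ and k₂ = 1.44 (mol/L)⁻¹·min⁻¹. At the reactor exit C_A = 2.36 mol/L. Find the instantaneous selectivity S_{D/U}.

S_{D/U} = r_D/r_U = (k₁·C_A^1.5)/(k₂·C_A^2) = (k₁/k₂)·C_A^-0.5.
= (0.840×2.360^1.5) / (1.44×2.360^2) = 3.045/8.020 = 0.380.
The undesired path is higher order in A, so low C_A (CSTR or dilute feed) favours D.

0.380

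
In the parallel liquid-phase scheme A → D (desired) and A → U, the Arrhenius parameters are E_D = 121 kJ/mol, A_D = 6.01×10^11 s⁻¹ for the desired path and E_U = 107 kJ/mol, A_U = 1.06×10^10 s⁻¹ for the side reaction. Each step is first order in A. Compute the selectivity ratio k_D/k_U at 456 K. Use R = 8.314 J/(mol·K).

Since both paths have the same order in A, the concentration cancels and S_{D/U} = k_D/k_U = (A_D/A_U)·exp[(E_U−E_D)/(RT)].
(E_U−E_D)/(RT) = (107−121)×10³/(8.314×456) = -14000/3791 = -3.693.
k_D/k_U = (6.01×10^11/1.06×10^10)·exp(-3.693) = 56.70 × 0.02490 = 1.41.
Since E_D > E_U, raising the temperature improves selectivity toward D.

1.41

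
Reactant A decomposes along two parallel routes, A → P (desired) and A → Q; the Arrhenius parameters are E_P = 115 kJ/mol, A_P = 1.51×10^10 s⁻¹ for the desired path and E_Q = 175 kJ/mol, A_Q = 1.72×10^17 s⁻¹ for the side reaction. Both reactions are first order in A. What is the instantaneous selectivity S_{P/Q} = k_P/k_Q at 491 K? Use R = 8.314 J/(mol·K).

0.212

Since both paths have the same order in A, the concentration cancels and S_{P/Q} = k_P/k_Q = (A_P/A_Q)·exp[(E_Q−E_P)/(RT)].
(E_Q−E_P)/(RT) = (175−115)×10³/(8.314×491) = 60000/4082 = 14.70.
k_P/k_Q = (1.51×10^10/1.72×10^17)·exp(14.70) = 8.779×10^-8 × 2.417×10^6 = 0.212.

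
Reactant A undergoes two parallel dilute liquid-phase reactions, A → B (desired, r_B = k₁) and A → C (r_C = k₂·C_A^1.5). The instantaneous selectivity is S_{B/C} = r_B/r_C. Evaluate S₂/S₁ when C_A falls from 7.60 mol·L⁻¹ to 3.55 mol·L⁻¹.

3.13

S_{B/C} = (k₁/k₂)·C_A^-1.5, so S₂/S₁ = (C_{A,2}/C_{A,1})^-1.5.
= (3.55/7.60)^(-1.5) = (0.4671)^(-1.5) = 3.13.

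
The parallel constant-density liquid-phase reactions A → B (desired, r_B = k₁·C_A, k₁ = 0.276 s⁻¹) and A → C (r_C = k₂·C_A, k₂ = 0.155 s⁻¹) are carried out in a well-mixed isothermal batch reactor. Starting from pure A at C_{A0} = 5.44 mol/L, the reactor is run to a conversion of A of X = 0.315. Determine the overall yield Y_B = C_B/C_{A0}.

0.202

C_A = C_{A0}(1−X) = 3.726 mol/L.
Both paths are first order in A, so the instantaneous fraction to B is constant: dC_B/d(−C_A) = k₁/(k₁+k₂) = 0.6404.
C_B = 0.6404·(C_{A0}−C_A) = 0.6404×1.714 = 1.10 mol/L.
Y_B = C_B/C_{A0} = 1.097/5.44 = 0.202.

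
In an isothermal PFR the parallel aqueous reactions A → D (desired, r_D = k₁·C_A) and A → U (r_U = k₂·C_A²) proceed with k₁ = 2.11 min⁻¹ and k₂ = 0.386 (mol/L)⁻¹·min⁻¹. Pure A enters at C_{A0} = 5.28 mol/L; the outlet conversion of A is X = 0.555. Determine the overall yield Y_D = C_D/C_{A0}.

0.330

C_A = C_{A0}(1−X) = 2.350 mol/L.
Along a PFR/batch, dC_D/dC_A = −r_D/(r_D+r_U) = −k₁/(k₁+k₂·C_A).
Integrating from C_{A0} to C_A: C_D = (2.11/0.386)·ln[(2.11+0.386·5.28)/(2.11+0.386·2.35)] = 5.466·ln(4.148/3.017) = 1.740 mol/L.
Y_D = C_D/C_{A0} = 1.740/5.28 = 0.330.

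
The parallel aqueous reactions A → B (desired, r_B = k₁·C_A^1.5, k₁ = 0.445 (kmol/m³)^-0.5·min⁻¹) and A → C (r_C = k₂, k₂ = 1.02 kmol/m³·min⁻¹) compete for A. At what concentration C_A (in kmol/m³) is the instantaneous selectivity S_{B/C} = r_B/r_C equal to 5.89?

5.67 kmol/m³

S_{B/C} = (k₁/k₂)·C_A^1.5 ⇒ C_A = (S·k₂/k₁)^(1/1.5).
= (5.89×1.02/0.445)^(0.6667) = (13.50)^(0.6667) = 5.67 kmol/m³.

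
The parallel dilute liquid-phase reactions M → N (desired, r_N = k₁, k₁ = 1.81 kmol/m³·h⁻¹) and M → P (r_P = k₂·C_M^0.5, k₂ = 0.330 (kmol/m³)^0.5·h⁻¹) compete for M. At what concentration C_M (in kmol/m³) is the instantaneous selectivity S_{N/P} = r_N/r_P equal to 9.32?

0.346 kmol/m³

S_{N/P} = (k₁/k₂)·C_M^-0.5 ⇒ C_M = (S·k₂/k₁)^(-2).
= (9.32×0.330/1.81)^(-2) = (1.699)^(-2) = 0.346 kmol/m³.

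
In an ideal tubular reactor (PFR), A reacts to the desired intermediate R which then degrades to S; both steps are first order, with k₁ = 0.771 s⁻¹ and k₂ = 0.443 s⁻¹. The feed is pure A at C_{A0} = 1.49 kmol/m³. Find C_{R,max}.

0.705 kmol/m³

For a first-order series the maximum intermediate yield is C_{R,max}/C_{A0} = (k₁/k₂)^[k₂/(k₂−k₁)].
= (0.771/0.443)^(0.443/(0.443−0.771)) = (1.740)^(-1.351) = 0.4731.
C_{R,max} = 0.4731×1.49 = 0.705 kmol/m³.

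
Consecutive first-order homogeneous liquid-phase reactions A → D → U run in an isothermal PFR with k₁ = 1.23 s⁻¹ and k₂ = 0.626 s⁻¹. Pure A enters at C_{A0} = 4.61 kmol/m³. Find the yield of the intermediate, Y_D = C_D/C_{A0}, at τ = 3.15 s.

Solving the coupled first-order balances gives C_D(τ) = [k₁/(k₂−k₁)]·C_{A0}·(e^(−k₁τ) − e^(−k₂τ)).
e^(−k₁τ) = e^(−1.23×3.15) = e^(−3.874) = 0.02076; e^(−k₂τ) = e^(−1.972) = 0.1392.
C_D = 1.23×4.61/(0.626−1.23) × (0.02076−0.1392) = (-9.388)×(-0.1184) = 1.112 kmol/m³.
Y_D = C_D/C_{A0} = 1.112/4.61 = 0.241.

0.241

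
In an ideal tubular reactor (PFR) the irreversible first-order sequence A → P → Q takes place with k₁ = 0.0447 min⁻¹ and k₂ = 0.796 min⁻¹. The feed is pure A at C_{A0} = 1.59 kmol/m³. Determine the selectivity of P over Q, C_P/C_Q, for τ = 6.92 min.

0.195

The intermediate concentration in a first-order A→B→C sequence is C_P = k₁C_{A0}(e^(−k₁τ) − e^(−k₂τ))/(k₂−k₁).
e^(−k₁τ) = e^(−0.0447×6.92) = e^(−0.3093) = 0.7339; e^(−k₂τ) = e^(−5.508) = 0.004053.
C_P = 0.0447×1.59/(0.796−0.0447) × (0.7339−0.004053) = 0.09460×0.7299 = 0.06905 kmol/m³.
C_A = C_{A0}e^(−k₁τ) = 1.167 kmol/m³, so C_Q = C_{A0}−C_A−C_P = 0.3540 kmol/m³; C_P/C_Q = 0.195.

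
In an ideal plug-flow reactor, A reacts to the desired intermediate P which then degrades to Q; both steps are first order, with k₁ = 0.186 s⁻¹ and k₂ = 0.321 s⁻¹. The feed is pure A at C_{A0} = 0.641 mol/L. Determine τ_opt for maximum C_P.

4.04 s

Setting dC_P/dτ = 0 gives τ_opt = ln(k₂/k₁)/(k₂−k₁).
= ln(0.321/0.186)/(0.321−0.186) = ln(1.726)/0.1350 = 0.5457/0.1350 = 4.04 s.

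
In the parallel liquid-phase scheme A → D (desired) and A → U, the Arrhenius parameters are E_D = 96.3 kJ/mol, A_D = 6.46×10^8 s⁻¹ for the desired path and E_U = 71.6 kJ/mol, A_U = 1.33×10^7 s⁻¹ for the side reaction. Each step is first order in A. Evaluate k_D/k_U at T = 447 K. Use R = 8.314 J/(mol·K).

Since both paths have the same order in A, the concentration cancels and S_{D/U} = k_D/k_U = (A_D/A_U)·exp[(E_U−E_D)/(RT)].
(E_U−E_D)/(RT) = (71.6−96.3)×10³/(8.314×447) = -24700/3716 = -6.646.
k_D/k_U = (6.46×10^8/1.33×10^7)·exp(-6.646) = 48.57 × 0.001299 = 0.0631.

0.0631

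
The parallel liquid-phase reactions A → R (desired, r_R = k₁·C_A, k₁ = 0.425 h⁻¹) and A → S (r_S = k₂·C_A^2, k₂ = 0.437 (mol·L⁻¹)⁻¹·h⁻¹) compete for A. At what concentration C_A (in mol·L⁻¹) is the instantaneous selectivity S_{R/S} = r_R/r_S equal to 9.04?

S_{R/S} = (k₁/k₂)·C_A⁻¹ ⇒ C_A = (S·k₂/k₁)^(-1).
= (9.04×0.437/0.425)^(-1) = (9.295)^(-1) = 0.108 mol·L⁻¹.

0.108 mol·L⁻¹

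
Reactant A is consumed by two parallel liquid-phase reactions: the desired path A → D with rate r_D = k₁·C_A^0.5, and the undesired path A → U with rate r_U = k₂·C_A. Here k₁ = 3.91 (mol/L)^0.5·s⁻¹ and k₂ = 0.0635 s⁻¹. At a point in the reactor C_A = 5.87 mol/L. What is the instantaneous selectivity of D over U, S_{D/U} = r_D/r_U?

S_{D/U} = r_D/r_U = (k₁·C_A^0.5)/(k₂·C_A) = (k₁/k₂)·C_A^-0.5.
= (3.91×5.870^0.5) / (0.0635×5.870) = 9.473/0.3727 = 25.4.

25.4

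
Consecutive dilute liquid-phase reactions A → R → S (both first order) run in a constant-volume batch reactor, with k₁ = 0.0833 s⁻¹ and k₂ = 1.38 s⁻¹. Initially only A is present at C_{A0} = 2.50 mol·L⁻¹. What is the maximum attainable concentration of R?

For a first-order series the maximum intermediate yield is C_{R,max}/C_{A0} = (k₁/k₂)^[k₂/(k₂−k₁)].
= (0.0833/1.38)^(1.38/(1.38−0.0833)) = (0.06036)^(1.064) = 0.05040.
C_{R,max} = 0.05040×2.50 = 0.126 mol·L⁻¹.

0.126 mol·L⁻¹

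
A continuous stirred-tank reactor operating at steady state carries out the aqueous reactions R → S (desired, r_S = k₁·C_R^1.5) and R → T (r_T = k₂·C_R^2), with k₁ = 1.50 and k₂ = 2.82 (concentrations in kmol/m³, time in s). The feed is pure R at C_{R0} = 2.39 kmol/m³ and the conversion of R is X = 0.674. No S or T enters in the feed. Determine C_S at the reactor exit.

Exit C_R = C_{R0}(1−X) = 2.39×0.326 = 0.7791 kmol/m³.
In a CSTR the entire volume is at exit conditions, so r_S = 1.50×0.7791^1.5 = 1.032 and r_T = 2.82×0.7791^2 = 1.712.
Fraction of consumed R going to S: r_S/(r_S+r_T) = 0.3760.
C_S = 0.3760·C_{R0}·X = 0.3760×2.39×0.674 = 0.606 kmol/m³.

0.606 kmol/m³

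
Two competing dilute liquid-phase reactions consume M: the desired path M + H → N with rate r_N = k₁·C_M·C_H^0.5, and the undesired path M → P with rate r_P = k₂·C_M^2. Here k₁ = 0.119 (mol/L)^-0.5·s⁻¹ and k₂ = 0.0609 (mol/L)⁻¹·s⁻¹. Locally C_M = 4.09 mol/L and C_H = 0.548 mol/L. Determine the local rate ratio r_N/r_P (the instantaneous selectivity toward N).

0.354

S_{N/P} = r_N/r_P = (k₁·C_M·C_H^0.5)/(k₂·C_M^2) = (k₁/k₂)·C_M⁻¹·C_H^0.5.
= (0.119×4.090×0.5480^0.5) / (0.0609×4.090^2) = 0.3603/1.019 = 0.354.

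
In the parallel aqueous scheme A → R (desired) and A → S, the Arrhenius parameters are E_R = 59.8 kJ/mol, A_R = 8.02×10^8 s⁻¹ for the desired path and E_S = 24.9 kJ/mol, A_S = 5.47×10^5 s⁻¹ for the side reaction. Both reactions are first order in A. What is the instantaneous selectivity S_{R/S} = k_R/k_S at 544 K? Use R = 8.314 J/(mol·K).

With equal orders, S_{R/S} = k_R/k_S = (A_R/A_S)·exp[(E_S−E_R)/(RT)].
(E_S−E_R)/(RT) = (24.9−59.8)×10³/(8.314×544) = -34900/4523 = -7.716.
k_R/k_S = (8.02×10^8/5.47×10^5)·exp(-7.716) = 1466 × 4.454×10^-4 = 0.653.

0.653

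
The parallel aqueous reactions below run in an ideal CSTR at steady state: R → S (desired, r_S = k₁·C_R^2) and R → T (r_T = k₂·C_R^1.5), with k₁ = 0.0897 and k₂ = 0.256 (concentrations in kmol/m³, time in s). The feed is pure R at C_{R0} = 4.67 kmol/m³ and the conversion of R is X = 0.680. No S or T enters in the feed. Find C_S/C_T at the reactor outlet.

0.428

Exit C_R = C_{R0}(1−X) = 4.67×0.320 = 1.494 kmol/m³.
In a CSTR the entire volume is at exit conditions, so r_S = 0.0897×1.494^2 = 0.2003 and r_T = 0.256×1.494^1.5 = 0.4677.
Overall selectivity = C_S/C_T = r_Sτ/(r_Tτ) = r_S/r_T = 0.428.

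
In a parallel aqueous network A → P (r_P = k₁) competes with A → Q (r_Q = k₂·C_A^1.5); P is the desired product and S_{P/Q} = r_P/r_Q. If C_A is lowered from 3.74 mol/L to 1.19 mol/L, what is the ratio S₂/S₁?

5.57

S_{P/Q} = (k₁/k₂)·C_A^-1.5, so S₂/S₁ = (C_{A,2}/C_{A,1})^-1.5.
= (1.19/3.74)^(-1.5) = (0.3182)^(-1.5) = 5.57.
Selectivity toward P rises as C_A falls — low-concentration operation is favoured.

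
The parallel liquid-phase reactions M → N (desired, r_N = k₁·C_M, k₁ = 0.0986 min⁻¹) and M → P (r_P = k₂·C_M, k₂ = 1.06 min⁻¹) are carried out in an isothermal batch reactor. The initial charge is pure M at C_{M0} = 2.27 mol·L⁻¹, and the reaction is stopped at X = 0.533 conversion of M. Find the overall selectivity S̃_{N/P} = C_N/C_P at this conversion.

0.0930

C_M = C_{M0}(1−X) = 1.060 mol·L⁻¹.
Both paths are first order in M, so the instantaneous fraction to N is constant: dC_N/d(−C_M) = k₁/(k₁+k₂) = 0.08510.
C_N = 0.08510·(C_{M0}−C_M) = 0.08510×1.210 = 0.103 mol·L⁻¹.
C_P = (C_{M0}−C_M)−C_N = 1.107 mol·L⁻¹; S̃_{N/P} = 0.1030/1.107 = 0.0930.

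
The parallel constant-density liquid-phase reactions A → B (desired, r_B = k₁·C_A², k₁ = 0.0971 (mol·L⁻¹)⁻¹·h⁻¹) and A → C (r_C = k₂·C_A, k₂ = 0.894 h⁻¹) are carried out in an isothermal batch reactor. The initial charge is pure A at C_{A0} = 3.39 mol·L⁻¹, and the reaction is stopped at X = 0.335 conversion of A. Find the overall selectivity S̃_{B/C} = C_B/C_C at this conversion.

C_A = C_{A0}(1−X) = 2.254 mol·L⁻¹.
Along a PFR/batch, dC_C/dC_A = −r_C/(r_B+r_C) = −k₂/(k₂+k₁·C_A).
Integrating from C_{A0} to C_A: C_C = (0.894/0.0971)·ln[(0.894+0.0971·3.39)/(0.894+0.0971·2.25)] = 9.207·ln(1.223/1.113) = 0.8699 mol·L⁻¹.
Then C_B = (C_{A0}−C_A) − C_C = 1.136 − 0.8699 = 0.2658 mol·L⁻¹.
S̃_{B/C} = C_B/C_C = 0.2658/0.8699 = 0.306.

0.306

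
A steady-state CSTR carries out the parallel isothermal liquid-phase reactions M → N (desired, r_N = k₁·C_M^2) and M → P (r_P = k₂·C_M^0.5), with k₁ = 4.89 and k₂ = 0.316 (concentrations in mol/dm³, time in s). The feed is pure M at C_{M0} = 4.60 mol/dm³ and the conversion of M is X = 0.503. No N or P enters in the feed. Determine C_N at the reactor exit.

Exit C_M = C_{M0}(1−X) = 4.60×0.497 = 2.286 mol/dm³.
Rates in a CSTR are evaluated at the outlet concentration: r_N = 4.89×2.286^2 = 25.56, r_P = 0.316×2.286^0.5 = 0.4778.
Fraction of consumed M going to N: r_N/(r_N+r_P) = 0.9816.
C_N = 0.9816·C_{M0}·X = 0.9816×4.60×0.503 = 2.27 mol/dm³.

2.27 mol/dm³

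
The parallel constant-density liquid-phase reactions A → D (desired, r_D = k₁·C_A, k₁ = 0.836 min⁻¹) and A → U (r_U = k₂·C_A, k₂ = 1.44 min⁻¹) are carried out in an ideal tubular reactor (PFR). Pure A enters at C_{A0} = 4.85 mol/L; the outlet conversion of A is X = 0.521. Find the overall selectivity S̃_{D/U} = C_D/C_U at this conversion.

0.581

C_A = C_{A0}(1−X) = 2.323 mol/L.
Both paths are first order in A, so the instantaneous fraction to D is constant: dC_D/d(−C_A) = k₁/(k₁+k₂) = 0.3673.
C_D = 0.3673·(C_{A0}−C_A) = 0.3673×2.527 = 0.928 mol/L.
C_U = (C_{A0}−C_A)−C_D = 1.599 mol/L; S̃_{D/U} = 0.9281/1.599 = 0.581.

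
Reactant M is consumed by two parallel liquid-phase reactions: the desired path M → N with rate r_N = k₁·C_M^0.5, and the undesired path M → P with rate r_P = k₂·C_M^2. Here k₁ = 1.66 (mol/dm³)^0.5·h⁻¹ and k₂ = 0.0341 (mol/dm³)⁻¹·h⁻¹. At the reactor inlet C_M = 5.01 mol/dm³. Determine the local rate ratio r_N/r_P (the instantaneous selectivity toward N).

4.34

S_{N/P} = r_N/r_P = (k₁·C_M^0.5)/(k₂·C_M^2) = (k₁/k₂)·C_M^-1.5.
= (1.66×5.010^0.5) / (0.0341×5.010^2) = 3.716/0.8559 = 4.34.
The undesired path is higher order in M, so low C_M (CSTR or dilute feed) favours N.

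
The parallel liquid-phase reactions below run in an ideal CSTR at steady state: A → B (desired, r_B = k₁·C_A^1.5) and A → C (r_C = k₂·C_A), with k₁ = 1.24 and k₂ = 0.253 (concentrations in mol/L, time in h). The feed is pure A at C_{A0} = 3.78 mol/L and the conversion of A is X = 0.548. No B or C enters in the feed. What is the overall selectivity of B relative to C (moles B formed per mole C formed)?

6.41

Exit C_A = C_{A0}(1−X) = 3.78×0.452 = 1.709 mol/L.
In a CSTR the entire volume is at exit conditions, so r_B = 1.24×1.709^1.5 = 2.769 and r_C = 0.253×1.709 = 0.4323.
Overall selectivity = C_B/C_C = r_Bτ/(r_Cτ) = r_B/r_C = 6.41.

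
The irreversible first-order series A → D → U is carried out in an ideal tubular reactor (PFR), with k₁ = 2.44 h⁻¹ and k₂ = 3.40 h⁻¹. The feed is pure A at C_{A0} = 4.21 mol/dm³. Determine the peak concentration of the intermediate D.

At the optimum, C_{D,max}/C_{A0} = (k₁/k₂)^[k₂/(k₂−k₁)].
= (2.44/3.40)^(3.40/(3.40−2.44)) = (0.7176)^(3.542) = 0.3088.
C_{D,max} = 0.3088×4.21 = 1.30 mol/dm³.

1.30 mol/dm³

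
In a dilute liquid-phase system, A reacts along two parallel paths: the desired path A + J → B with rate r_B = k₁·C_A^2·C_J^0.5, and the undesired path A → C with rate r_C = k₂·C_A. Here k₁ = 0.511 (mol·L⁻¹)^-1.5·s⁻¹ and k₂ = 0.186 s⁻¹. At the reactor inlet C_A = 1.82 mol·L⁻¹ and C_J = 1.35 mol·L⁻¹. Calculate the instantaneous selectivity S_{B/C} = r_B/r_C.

S_{B/C} = r_B/r_C = (k₁·C_A^2·C_J^0.5)/(k₂·C_A) = (k₁/k₂)·C_A·C_J^0.5.
= (0.511×1.820^2×1.350^0.5) / (0.186×1.820) = 1.967/0.3385 = 5.81.

5.81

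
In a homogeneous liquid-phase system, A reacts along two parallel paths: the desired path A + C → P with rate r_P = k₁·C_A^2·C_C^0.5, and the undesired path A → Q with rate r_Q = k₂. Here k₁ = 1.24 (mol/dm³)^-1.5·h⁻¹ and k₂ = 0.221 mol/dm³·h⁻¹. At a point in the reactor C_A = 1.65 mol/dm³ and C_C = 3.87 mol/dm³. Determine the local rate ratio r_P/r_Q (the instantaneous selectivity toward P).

S_{P/Q} = r_P/r_Q = (k₁·C_A^2·C_C^0.5)/(k₂) = (k₁/k₂)·C_A^2·C_C^0.5.
= (1.24×1.650^2×3.870^0.5) / (0.221) = 6.641/0.2210 = 30.1.

30.1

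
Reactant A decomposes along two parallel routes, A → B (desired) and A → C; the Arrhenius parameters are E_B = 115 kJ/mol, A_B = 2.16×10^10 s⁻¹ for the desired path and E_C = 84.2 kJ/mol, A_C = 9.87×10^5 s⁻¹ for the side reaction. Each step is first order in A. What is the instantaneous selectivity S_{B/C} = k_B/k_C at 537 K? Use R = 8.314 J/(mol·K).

22.1

With equal orders, S_{B/C} = k_B/k_C = (A_B/A_C)·exp[(E_C−E_B)/(RT)].
(E_C−E_B)/(RT) = (84.2−115)×10³/(8.314×537) = -30800/4465 = -6.899.
k_B/k_C = (2.16×10^10/9.87×10^5)·exp(-6.899) = 21884 × 0.001009 = 22.1.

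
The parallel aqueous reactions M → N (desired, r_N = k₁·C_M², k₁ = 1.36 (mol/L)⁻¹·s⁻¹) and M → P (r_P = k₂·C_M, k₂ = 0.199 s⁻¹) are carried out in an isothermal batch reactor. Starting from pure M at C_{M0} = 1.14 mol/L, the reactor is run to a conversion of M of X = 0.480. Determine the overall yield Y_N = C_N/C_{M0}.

0.409

C_M = C_{M0}(1−X) = 0.5928 mol/L.
Along a PFR/batch, dC_P/dC_M = −r_P/(r_N+r_P) = −k₂/(k₂+k₁·C_M).
Integrating from C_{M0} to C_M: C_P = (0.199/1.36)·ln[(0.199+1.36·1.14)/(0.199+1.36·0.593)] = 0.1463·ln(1.749/1.005) = 0.08107 mol/L.
Then C_N = (C_{M0}−C_M) − C_P = 0.5472 − 0.08107 = 0.4661 mol/L.
Y_N = C_N/C_{M0} = 0.4661/1.14 = 0.409.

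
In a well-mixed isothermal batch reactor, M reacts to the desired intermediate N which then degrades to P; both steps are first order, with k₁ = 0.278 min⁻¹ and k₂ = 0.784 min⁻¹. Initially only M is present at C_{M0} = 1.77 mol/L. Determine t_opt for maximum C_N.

The intermediate peaks when r₁ = r₂, i.e. k₁e^(−k₁t) = k₂e^(−k₂t), giving t_opt = ln(k₂/k₁)/(k₂−k₁).
= ln(0.784/0.278)/(0.784−0.278) = ln(2.820)/0.5060 = 1.037/0.5060 = 2.05 min.

2.05 min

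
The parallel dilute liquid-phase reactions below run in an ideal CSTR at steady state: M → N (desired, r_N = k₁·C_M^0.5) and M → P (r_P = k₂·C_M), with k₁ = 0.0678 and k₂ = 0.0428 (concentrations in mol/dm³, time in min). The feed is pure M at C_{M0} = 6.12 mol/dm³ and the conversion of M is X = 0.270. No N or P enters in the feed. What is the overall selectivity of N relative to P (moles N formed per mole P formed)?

0.749

Exit C_M = C_{M0}(1−X) = 6.12×0.730 = 4.468 mol/dm³.
In a CSTR the entire volume is at exit conditions, so r_N = 0.0678×4.468^0.5 = 0.1433 and r_P = 0.0428×4.468 = 0.1912.
Overall selectivity = C_N/C_P = r_Nτ/(r_Pτ) = r_N/r_P = 0.749.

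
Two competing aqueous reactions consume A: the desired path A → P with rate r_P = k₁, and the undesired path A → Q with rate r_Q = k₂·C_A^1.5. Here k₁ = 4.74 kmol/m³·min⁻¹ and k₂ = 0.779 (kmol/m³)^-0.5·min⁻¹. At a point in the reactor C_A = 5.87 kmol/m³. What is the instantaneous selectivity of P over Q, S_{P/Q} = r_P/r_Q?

S_{P/Q} = r_P/r_Q = (k₁)/(k₂·C_A^1.5) = (k₁/k₂)·C_A^-1.5.
= (4.74) / (0.779×5.870^1.5) = 4.740/11.08 = 0.428.

0.428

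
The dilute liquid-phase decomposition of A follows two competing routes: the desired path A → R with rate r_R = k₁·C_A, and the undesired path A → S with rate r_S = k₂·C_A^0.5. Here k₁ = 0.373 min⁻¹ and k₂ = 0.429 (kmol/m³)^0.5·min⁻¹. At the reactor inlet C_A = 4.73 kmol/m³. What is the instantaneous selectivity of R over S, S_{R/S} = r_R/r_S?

1.89

S_{R/S} = r_R/r_S = (k₁·C_A)/(k₂·C_A^0.5) = (k₁/k₂)·C_A^0.5.
= (0.373×4.730) / (0.429×4.730^0.5) = 1.764/0.9330 = 1.89.
Since the desired path is higher order in A, keeping C_A high (PFR or concentrated feed) favours R.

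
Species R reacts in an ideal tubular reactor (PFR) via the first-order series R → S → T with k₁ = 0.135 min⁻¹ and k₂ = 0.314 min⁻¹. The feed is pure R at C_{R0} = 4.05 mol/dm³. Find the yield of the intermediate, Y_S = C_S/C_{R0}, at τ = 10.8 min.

Solving the coupled first-order balances gives C_S(τ) = [k₁/(k₂−k₁)]·C_{R0}·(e^(−k₁τ) − e^(−k₂τ)).
e^(−k₁τ) = e^(−0.135×10.8) = e^(−1.458) = 0.2327; e^(−k₂τ) = e^(−3.391) = 0.03367.
C_S = 0.135×4.05/(0.314−0.135) × (0.2327−0.03367) = 3.054×0.1990 = 0.6079 mol/dm³.
Y_S = C_S/C_{R0} = 0.6079/4.05 = 0.150.

0.150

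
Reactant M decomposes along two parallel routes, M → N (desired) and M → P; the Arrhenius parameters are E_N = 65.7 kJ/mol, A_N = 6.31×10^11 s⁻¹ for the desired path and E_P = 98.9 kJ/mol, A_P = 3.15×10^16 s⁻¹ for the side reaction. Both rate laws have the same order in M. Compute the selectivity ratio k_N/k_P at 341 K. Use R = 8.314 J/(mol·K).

Since both paths have the same order in M, the concentration cancels and S_{N/P} = k_N/k_P = (A_N/A_P)·exp[(E_P−E_N)/(RT)].
(E_P−E_N)/(RT) = (98.9−65.7)×10³/(8.314×341) = 33200/2835 = 11.71.
k_N/k_P = (6.31×10^11/3.15×10^16)·exp(11.71) = 2.003×10^-5 × 1.218×10^5 = 2.44.

2.44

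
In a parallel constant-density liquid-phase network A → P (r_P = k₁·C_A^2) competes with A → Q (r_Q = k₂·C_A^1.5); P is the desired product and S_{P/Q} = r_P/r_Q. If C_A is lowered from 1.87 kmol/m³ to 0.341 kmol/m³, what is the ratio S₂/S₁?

0.427

S_{P/Q} = (k₁/k₂)·C_A^0.5, so S₂/S₁ = (C_{A,2}/C_{A,1})^0.5.
= (0.341/1.87)^0.5 = (0.1824)^0.5 = 0.427.
Selectivity toward P falls as C_A falls — high-concentration operation is favoured.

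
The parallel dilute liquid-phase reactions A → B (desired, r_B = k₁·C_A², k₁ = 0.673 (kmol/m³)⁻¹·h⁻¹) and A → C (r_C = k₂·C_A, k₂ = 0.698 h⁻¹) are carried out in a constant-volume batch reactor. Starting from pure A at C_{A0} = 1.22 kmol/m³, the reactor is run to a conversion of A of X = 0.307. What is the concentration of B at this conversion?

C_A = C_{A0}(1−X) = 0.8455 kmol/m³.
Along a PFR/batch, dC_C/dC_A = −r_C/(r_B+r_C) = −k₂/(k₂+k₁·C_A).
Integrating from C_{A0} to C_A: C_C = (0.698/0.673)·ln[(0.698+0.673·1.22)/(0.698+0.673·0.845)] = 1.037·ln(1.519/1.267) = 0.1882 kmol/m³.
Then C_B = (C_{A0}−C_A) − C_C = 0.3745 − 0.1882 = 0.1864 kmol/m³.

0.186 kmol/m³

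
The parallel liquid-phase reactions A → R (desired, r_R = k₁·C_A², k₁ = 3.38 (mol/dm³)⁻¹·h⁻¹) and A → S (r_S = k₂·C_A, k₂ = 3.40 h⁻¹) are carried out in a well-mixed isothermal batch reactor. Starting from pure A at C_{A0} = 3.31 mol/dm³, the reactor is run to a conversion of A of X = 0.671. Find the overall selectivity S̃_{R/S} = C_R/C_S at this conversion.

C_A = C_{A0}(1−X) = 1.089 mol/dm³.
Along a PFR/batch, dC_S/dC_A = −r_S/(r_R+r_S) = −k₂/(k₂+k₁·C_A).
Integrating from C_{A0} to C_A: C_S = (3.40/3.38)·ln[(3.40+3.38·3.31)/(3.40+3.38·1.09)] = 1.006·ln(14.59/7.081) = 0.7271 mol/dm³.
Then C_R = (C_{A0}−C_A) − C_S = 2.221 − 0.7271 = 1.494 mol/dm³.
S̃_{R/S} = C_R/C_S = 1.494/0.7271 = 2.05.

2.05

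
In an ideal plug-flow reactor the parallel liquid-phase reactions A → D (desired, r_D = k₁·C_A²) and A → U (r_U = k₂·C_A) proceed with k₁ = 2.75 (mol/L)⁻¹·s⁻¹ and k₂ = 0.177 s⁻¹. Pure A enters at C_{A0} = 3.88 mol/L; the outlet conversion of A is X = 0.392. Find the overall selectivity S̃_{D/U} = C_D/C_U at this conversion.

47.5

C_A = C_{A0}(1−X) = 2.359 mol/L.
Along a PFR/batch, dC_U/dC_A = −r_U/(r_D+r_U) = −k₂/(k₂+k₁·C_A).
Integrating from C_{A0} to C_A: C_U = (0.177/2.75)·ln[(0.177+2.75·3.88)/(0.177+2.75·2.36)] = 0.06436·ln(10.85/6.664) = 0.03135 mol/L.
Then C_D = (C_{A0}−C_A) − C_U = 1.521 − 0.03135 = 1.490 mol/L.
S̃_{D/U} = C_D/C_U = 1.490/0.03135 = 47.5.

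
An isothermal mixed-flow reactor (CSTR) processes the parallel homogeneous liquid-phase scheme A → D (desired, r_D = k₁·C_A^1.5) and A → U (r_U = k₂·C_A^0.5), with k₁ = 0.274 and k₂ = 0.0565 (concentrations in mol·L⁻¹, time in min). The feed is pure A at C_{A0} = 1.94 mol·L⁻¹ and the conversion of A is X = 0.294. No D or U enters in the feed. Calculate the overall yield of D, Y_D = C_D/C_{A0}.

Exit C_A = C_{A0}(1−X) = 1.94×0.706 = 1.370 mol·L⁻¹.
A CSTR operates uniformly at the exit composition, giving r_D = 0.4392 and r_U = 0.06612 (each k·C_A^n at C_A = 1.370).
Fraction of consumed A going to D: r_D/(r_D+r_U) = 0.8691.
C_D = 0.8691·C_{A0}·X = 0.8691×1.94×0.294 = 0.496 mol·L⁻¹; Y_D = C_D/C_{A0} = 0.256.

0.256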